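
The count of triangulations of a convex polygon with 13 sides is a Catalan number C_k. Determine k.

11

A convex 13-gon is triangulated into 11 triangles, and the number of such triangulations is the Catalan number C_{13−2} = C_11.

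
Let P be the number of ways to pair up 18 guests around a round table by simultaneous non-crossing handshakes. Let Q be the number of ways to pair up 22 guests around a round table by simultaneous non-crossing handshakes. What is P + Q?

63648

Non-crossing handshake pairings of 2n people are counted by C_n; 18 people gives n = 9. So P = C_9 = 4862.
With 22 = 2·11 people, non-crossing handshake pairings are non-crossing perfect matchings on a circle, counted by C_11. So Q = C_11 = 58786.
P + Q = 4862 + 58786 = 63648.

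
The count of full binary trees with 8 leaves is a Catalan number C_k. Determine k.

7

Full binary trees with 8 leaves have 8−1 = 7 internal nodes, so there are C_7 of them.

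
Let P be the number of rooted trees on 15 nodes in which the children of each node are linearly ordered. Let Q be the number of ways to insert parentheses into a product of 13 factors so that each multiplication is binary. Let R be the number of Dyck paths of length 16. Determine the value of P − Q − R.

Rooted ordered (plane) trees on m nodes have m−1 edges and are counted by C_{m−1}; m = 15 gives C_14. So P = C_14 = 2674440.
Parenthesizations of m factors correspond to full binary trees with m leaves, counted by C_{m−1}; m = 13 gives C_12. So Q = C_12 = 208012.
A Dyck path with 8 up-steps and 8 down-steps has semilength 8, so there are C_8 of them. So R = C_8 = 1430.
P − Q − R = 2674440 − 208012 − 1430 = 2464998.

2464998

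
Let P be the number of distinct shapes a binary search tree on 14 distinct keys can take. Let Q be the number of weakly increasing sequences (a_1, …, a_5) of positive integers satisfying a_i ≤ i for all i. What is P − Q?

There are C_n binary search tree shapes on n keys; with n = 14 that is C_14. So P = C_14 = 2674440.
Such sub-staircase sequences of length n are counted by C_n; here n = 5. So Q = C_5 = 42.
P − Q = 2674440 − 42 = 2674398.

2674398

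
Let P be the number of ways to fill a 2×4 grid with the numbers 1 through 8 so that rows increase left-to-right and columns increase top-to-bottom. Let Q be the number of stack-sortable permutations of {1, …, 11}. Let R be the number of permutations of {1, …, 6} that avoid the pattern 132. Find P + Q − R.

58668

By the hook-length formula (or a Dyck-path bijection), SYT of shape 2×4 number C_4. So P = C_4 = 14.
Stack-sortable permutations are exactly the 231-avoiding ones, counted by C_n; here n = 11. So Q = C_11 = 58786.
For any fixed pattern of length 3, the pattern-avoiding permutations of [6] number C_6. So R = C_6 = 132.
P + Q − R = 14 + 58786 − 132 = 58668.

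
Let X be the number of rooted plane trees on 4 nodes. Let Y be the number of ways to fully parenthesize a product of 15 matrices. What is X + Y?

Rooted ordered (plane) trees on m nodes have m−1 edges and are counted by C_{m−1}; m = 4 gives C_3. So X = C_3 = 5.
Ways to associate a product of 15 factors correspond to binary trees on 15 leaves, so the count is C_14. So Y = C_14 = 2674440.
X + Y = 5 + 2674440 = 2674445.

2674445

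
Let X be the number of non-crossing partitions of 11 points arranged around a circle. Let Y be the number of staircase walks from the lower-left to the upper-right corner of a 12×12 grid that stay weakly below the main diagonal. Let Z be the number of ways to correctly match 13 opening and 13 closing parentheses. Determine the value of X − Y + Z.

593674

The non-crossing partitions of [11] form a lattice of size C_11. So X = C_11 = 58786.
Monotone paths in an n×n grid that stay weakly below the diagonal are counted by C_n; here n = 12. So Y = C_12 = 208012.
With 13 pairs the number of balanced bracket strings is the Catalan number C_13. So Z = C_13 = 742900.
X − Y + Z = 58786 − 208012 + 742900 = 593674.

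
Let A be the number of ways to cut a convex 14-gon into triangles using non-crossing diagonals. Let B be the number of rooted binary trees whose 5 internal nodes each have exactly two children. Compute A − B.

Triangulations of a convex m-gon are counted by C_{m−2}; with m = 14 this is C_12. So A = C_12 = 208012.
Full binary trees with n internal nodes are counted by C_n; here n = 5. So B = C_5 = 42.
A − B = 208012 − 42 = 207970.

207970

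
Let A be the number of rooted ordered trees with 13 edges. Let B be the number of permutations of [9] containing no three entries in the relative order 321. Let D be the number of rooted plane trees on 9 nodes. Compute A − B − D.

736608

Rooted ordered trees with n edges are counted by C_n; here n = 13. So A = C_13 = 742900.
Permutations of [n] avoiding any single length-3 pattern are counted by C_n; here n = 9. So B = C_9 = 4862.
A rooted plane tree on 9 nodes has 8 edges, and such trees are counted by C_8. So D = C_8 = 1430.
A − B − D = 742900 − 4862 − 1430 = 736608.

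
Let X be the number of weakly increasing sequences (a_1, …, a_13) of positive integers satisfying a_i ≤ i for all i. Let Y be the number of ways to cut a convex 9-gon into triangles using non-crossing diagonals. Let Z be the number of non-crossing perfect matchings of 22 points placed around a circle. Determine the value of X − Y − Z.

683685

Such sub-staircase sequences of length n are counted by C_n; here n = 13. So X = C_13 = 742900.
A convex 9-gon is triangulated into 7 triangles, and the number of such triangulations is the Catalan number C_{9−2} = C_7. So Y = C_7 = 429.
Non-crossing perfect matchings of 2n points on a circle are counted by C_n; with 22 points, n = 11. So Z = C_11 = 58786.
X − Y − Z = 742900 − 429 − 58786 = 683685.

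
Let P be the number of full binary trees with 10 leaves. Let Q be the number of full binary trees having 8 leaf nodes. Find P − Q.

4433

Full binary trees with 10 leaves have 10−1 = 9 internal nodes, so there are C_9 of them. So P = C_9 = 4862.
A full binary tree with L leaves has L−1 internal nodes and is counted by C_{L−1}; L = 8 gives C_7. So Q = C_7 = 429.
P − Q = 4862 − 429 = 4433.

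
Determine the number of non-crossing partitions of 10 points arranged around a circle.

16796

Non-crossing partitions of an n-element set are counted by C_n; here n = 10.
C_10 = C(20,10)/11 = 184756/11 = 16796.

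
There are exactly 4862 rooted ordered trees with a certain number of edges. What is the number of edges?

Rooted ordered trees with n edges are counted by C_n; 4862 = C_9.

9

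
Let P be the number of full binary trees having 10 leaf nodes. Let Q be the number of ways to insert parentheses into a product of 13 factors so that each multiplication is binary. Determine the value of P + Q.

212874

A full binary tree with L leaves has L−1 internal nodes and is counted by C_{L−1}; L = 10 gives C_9. So P = C_9 = 4862.
Ways to associate a product of 13 factors correspond to binary trees on 13 leaves, so the count is C_12. So Q = C_12 = 208012.
P + Q = 4862 + 208012 = 212874.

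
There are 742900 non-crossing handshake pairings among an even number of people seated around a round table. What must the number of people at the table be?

26

Non-crossing handshake pairings of 2n people are counted by C_n; 742900 = C_13.
So n = 13, and there are 2n = 26 people.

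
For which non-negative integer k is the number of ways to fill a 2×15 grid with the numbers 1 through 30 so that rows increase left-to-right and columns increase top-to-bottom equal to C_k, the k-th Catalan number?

15

By the hook-length formula (or a Dyck-path bijection), SYT of shape 2×15 number C_15.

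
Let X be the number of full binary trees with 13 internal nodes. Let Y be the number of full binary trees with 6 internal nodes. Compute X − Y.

The number of full binary trees on 13 internal nodes is the Catalan number C_13. So X = C_13 = 742900.
Full binary trees with n internal nodes are counted by C_n; here n = 6. So Y = C_6 = 132.
X − Y = 742900 − 132 = 742768.

742768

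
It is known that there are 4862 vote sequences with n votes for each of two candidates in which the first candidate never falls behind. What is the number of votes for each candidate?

Such ballot sequences with n votes each are counted by C_n; 4862 = C_9.

9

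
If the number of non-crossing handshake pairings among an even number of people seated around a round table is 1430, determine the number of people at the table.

Non-crossing handshake pairings of 2n people are counted by C_n, and C_8 = 1430.
So n = 8, and there are 2n = 16 people.

16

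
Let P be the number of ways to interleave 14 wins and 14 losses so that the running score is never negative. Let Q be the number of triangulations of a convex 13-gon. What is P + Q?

Ballot sequences with n votes each where one side never trails are Dyck words, counted by C_n; here n = 14. So P = C_14 = 2674440.
The number of triangulations of a 13-gon is the Catalan number C_11 (index = sides − 2). So Q = C_11 = 58786.
P + Q = 2674440 + 58786 = 2733226.

2733226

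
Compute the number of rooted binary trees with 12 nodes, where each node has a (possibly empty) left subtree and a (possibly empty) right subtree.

208012

There are C_n binary search tree shapes on n keys; with n = 12 that is C_12.
C_12 = C_11 · 2(2·11+1)/(11+2) = 58786 · 46/13 = 208012.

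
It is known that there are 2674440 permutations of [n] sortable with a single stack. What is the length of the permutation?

14

Stack-sortable permutations of [n] are counted by C_n. Since C_14 = 2674440, the index is 14.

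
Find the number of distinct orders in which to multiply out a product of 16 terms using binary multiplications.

9694845

Parenthesizations of m factors correspond to full binary trees with m leaves, counted by C_{m−1}; m = 16 gives C_15.
C_15 = 9694845.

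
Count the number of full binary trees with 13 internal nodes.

742900

The number of full binary trees on 13 internal nodes is the Catalan number C_13.
C_13 = C_12 · 2(2·12+1)/(12+2) = 208012 · 50/14 = 742900.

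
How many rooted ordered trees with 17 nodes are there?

35357670

Rooted ordered (plane) trees on m nodes have m−1 edges and are counted by C_{m−1}; m = 17 gives C_16.
C_16 = C_15 · 2(2·15+1)/(15+2) = 9694845 · 62/17 = 35357670.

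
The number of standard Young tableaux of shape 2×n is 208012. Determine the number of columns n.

Standard Young tableaux of shape 2×n are counted by C_n, and C_12 = 208012.

12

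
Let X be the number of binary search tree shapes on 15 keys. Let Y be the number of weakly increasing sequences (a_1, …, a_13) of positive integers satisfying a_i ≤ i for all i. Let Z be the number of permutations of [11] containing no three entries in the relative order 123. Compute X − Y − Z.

8893159

Binary trees (left/right distinguished) on n nodes are counted by C_n; here n = 15. So X = C_15 = 9694845.
Such sub-staircase sequences of length n are counted by C_n; here n = 13. So Y = C_13 = 742900.
For any fixed pattern of length 3, the pattern-avoiding permutations of [11] number C_11. So Z = C_11 = 58786.
X − Y − Z = 9694845 − 742900 − 58786 = 8893159.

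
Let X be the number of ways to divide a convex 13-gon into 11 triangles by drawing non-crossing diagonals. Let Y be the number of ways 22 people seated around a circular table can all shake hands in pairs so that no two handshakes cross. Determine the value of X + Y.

Triangulations of a convex m-gon are counted by C_{m−2}; with m = 13 this is C_11. So X = C_11 = 58786.
Non-crossing handshake pairings of 2n people are counted by C_n; 22 people gives n = 11. So Y = C_11 = 58786.
X + Y = 58786 + 58786 = 117572.

117572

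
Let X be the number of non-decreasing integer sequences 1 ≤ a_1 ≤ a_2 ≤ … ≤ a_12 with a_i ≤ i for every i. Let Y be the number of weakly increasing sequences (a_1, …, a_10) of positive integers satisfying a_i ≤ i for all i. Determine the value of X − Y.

191216

Such sub-staircase sequences of length n are counted by C_n; here n = 12. So X = C_12 = 208012.
Weakly increasing sequences with a_i ≤ i biject with Dyck paths of semilength 10, so there are C_10. So Y = C_10 = 16796.
X − Y = 208012 − 16796 = 191216.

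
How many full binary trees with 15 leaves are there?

2674440

A full binary tree with L leaves has L−1 internal nodes and is counted by C_{L−1}; L = 15 gives C_14.
C_14 = C_13 · 2(2·13+1)/(13+2) = 742900 · 54/15 = 2674440.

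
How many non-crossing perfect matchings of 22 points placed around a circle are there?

58786

Pairing 22 circle points by 11 non-crossing chords gives C_11 matchings.
C_11 = C_10 · 2(2·10+1)/(10+2) = 16796 · 42/12 = 58786.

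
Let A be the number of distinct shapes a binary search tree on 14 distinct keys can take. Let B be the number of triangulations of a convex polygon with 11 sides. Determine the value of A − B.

2669578

Rooted binary trees with 14 nodes (each child slot possibly empty) number C_14. So A = C_14 = 2674440.
A convex 11-gon is triangulated into 9 triangles, and the number of such triangulations is the Catalan number C_{11−2} = C_9. So B = C_9 = 4862.
A − B = 2674440 − 4862 = 2669578.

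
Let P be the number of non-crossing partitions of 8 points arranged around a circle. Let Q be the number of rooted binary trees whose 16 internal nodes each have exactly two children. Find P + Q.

Non-crossing partitions of an n-element set are counted by C_n; here n = 8. So P = C_8 = 1430.
The number of full binary trees on 16 internal nodes is the Catalan number C_16. So Q = C_16 = 35357670.
P + Q = 1430 + 35357670 = 35359100.

35359100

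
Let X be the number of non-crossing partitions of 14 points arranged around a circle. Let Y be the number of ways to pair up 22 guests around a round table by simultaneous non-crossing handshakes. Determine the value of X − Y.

2615654

Non-crossing partitions of an n-element set are counted by C_n; here n = 14. So X = C_14 = 2674440.
Non-crossing handshake pairings of 2n people are counted by C_n; 22 people gives n = 11. So Y = C_11 = 58786.
X − Y = 2674440 − 58786 = 2615654.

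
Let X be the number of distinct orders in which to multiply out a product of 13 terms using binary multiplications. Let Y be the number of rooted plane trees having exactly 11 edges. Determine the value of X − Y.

149226

Ways to associate a product of 13 factors correspond to binary trees on 13 leaves, so the count is C_12. So X = C_12 = 208012.
A rooted plane tree with 11 edges has 12 nodes, and the count is C_11. So Y = C_11 = 58786.
X − Y = 208012 − 58786 = 149226.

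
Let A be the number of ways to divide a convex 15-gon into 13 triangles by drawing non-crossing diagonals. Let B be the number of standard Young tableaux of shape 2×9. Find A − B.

The number of triangulations of a 15-gon is the Catalan number C_13 (index = sides − 2). So A = C_13 = 742900.
By the hook-length formula (or a Dyck-path bijection), SYT of shape 2×9 number C_9. So B = C_9 = 4862.
A − B = 742900 − 4862 = 738038.

738038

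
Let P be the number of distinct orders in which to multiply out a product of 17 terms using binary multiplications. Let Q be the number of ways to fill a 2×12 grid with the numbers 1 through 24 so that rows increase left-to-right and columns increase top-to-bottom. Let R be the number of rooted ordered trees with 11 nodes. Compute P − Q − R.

Ways to associate a product of 17 factors correspond to binary trees on 17 leaves, so the count is C_16. So P = C_16 = 35357670.
By the hook-length formula (or a Dyck-path bijection), SYT of shape 2×12 number C_12. So Q = C_12 = 208012.
A rooted plane tree on 11 nodes has 10 edges, and such trees are counted by C_10. So R = C_10 = 16796.
P − Q − R = 35357670 − 208012 − 16796 = 35132862.

35132862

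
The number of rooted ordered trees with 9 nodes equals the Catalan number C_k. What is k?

Rooted ordered (plane) trees on m nodes have m−1 edges and are counted by C_{m−1}; m = 9 gives C_8.

8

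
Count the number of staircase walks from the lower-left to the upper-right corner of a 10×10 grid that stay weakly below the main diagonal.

16796

Sub-diagonal monotone paths from (0,0) to (10,10) biject with Dyck paths of semilength 10, giving C_10.
C_10 = C(20,10)/11 = 184756/11 = 16796.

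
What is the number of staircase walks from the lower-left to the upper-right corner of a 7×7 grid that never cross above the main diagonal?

Monotone paths in an n×n grid that stay weakly below the diagonal are counted by C_n; here n = 7.
C_7 = C(14,7)/8 = 3432/8 = 429.

429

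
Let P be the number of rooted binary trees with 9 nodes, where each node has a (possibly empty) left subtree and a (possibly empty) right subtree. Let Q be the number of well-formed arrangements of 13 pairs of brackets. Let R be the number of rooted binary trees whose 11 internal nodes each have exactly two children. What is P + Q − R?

688976

There are C_n binary search tree shapes on n keys; with n = 9 that is C_9. So P = C_9 = 4862.
With 13 pairs the number of balanced bracket strings is the Catalan number C_13. So Q = C_13 = 742900.
The number of full binary trees on 11 internal nodes is the Catalan number C_11. So R = C_11 = 58786.
P + Q − R = 4862 + 742900 − 58786 = 688976.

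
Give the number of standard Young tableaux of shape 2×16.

Standard Young tableaux of shape 2×n are counted by C_n; here n = 16.
C_16 = 35357670.

35357670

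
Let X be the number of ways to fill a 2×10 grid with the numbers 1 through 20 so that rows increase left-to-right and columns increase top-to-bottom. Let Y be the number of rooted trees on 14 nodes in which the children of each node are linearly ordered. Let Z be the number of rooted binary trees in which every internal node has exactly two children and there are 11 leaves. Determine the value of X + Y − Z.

742900

By the hook-length formula (or a Dyck-path bijection), SYT of shape 2×10 number C_10. So X = C_10 = 16796.
A rooted plane tree on 14 nodes has 13 edges, and such trees are counted by C_13. So Y = C_13 = 742900.
Full binary trees with 11 leaves have 11−1 = 10 internal nodes, so there are C_10 of them. So Z = C_10 = 16796.
X + Y − Z = 16796 + 742900 − 16796 = 742900.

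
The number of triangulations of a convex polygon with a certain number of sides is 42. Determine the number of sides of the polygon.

7

Triangulations of a convex m-gon are counted by C_{m−2}. Since C_5 = 42, the index is 5.
So m − 2 = 5, giving m = 7 sides.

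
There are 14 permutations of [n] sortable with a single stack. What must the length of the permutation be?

4

Stack-sortable permutations of [n] are counted by C_n; 14 = C_4.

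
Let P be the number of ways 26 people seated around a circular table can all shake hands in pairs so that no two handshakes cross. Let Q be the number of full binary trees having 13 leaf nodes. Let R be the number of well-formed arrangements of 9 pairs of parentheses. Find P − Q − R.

530026

Non-crossing handshake pairings of 2n people are counted by C_n; 26 people gives n = 13. So P = C_13 = 742900.
A full binary tree with L leaves has L−1 internal nodes and is counted by C_{L−1}; L = 13 gives C_12. So Q = C_12 = 208012.
Balanced strings of n pairs of brackets are counted by C_n; here n = 9. So R = C_9 = 4862.
P − Q − R = 742900 − 208012 − 4862 = 530026.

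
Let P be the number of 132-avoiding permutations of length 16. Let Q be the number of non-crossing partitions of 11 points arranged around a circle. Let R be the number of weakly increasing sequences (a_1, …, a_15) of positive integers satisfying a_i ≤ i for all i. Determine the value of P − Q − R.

25604039

For any fixed pattern of length 3, the pattern-avoiding permutations of [16] number C_16. So P = C_16 = 35357670.
The non-crossing partitions of [11] form a lattice of size C_11. So Q = C_11 = 58786.
Weakly increasing sequences with a_i ≤ i biject with Dyck paths of semilength 15, so there are C_15. So R = C_15 = 9694845.
P − Q − R = 35357670 − 58786 − 9694845 = 25604039.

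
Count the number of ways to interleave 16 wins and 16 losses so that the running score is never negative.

Reading a vote for the leader as '(' and for the other as ')' turns such a sequence into a balanced string of 16 pairs, so the count is C_16.
C_16 = C_15 · 2(2·15+1)/(15+2) = 9694845 · 62/17 = 35357670.

35357670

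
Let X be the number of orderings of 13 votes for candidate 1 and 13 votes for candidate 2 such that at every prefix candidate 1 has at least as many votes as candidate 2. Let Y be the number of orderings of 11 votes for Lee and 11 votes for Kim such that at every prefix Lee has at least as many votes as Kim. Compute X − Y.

684114

Reading a vote for the leader as '(' and for the other as ')' turns such a sequence into a balanced string of 13 pairs, so the count is C_13. So X = C_13 = 742900.
Ballot sequences with n votes each where one side never trails are Dyck words, counted by C_n; here n = 11. So Y = C_11 = 58786.
X − Y = 742900 − 58786 = 684114.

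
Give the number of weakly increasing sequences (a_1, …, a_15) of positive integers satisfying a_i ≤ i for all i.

9694845

Weakly increasing sequences with a_i ≤ i biject with Dyck paths of semilength 15, so there are C_15.
C_15 = C_14 · 2(2·14+1)/(14+2) = 2674440 · 58/16 = 9694845.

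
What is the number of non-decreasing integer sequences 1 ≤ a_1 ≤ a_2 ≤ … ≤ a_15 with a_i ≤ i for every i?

Such sub-staircase sequences of length n are counted by C_n; here n = 15.
C_15 = C_14 · 2(2·14+1)/(14+2) = 2674440 · 58/16 = 9694845.

9694845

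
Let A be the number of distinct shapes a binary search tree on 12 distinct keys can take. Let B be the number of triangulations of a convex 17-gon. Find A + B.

9902857

Binary trees (left/right distinguished) on n nodes are counted by C_n; here n = 12. So A = C_12 = 208012.
The number of triangulations of a 17-gon is the Catalan number C_15 (index = sides − 2). So B = C_15 = 9694845.
A + B = 208012 + 9694845 = 9902857.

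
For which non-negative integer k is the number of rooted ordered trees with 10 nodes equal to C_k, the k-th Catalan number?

A rooted plane tree on 10 nodes has 9 edges, and such trees are counted by C_9.

9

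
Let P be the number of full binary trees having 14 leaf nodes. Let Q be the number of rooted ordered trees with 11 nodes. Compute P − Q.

726104

A full binary tree with L leaves has L−1 internal nodes and is counted by C_{L−1}; L = 14 gives C_13. So P = C_13 = 742900.
Rooted ordered (plane) trees on m nodes have m−1 edges and are counted by C_{m−1}; m = 11 gives C_10. So Q = C_10 = 16796.
P − Q = 742900 − 16796 = 726104.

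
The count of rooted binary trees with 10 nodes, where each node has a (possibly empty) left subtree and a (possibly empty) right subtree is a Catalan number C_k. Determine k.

Rooted binary trees with 10 nodes (each child slot possibly empty) number C_10.

10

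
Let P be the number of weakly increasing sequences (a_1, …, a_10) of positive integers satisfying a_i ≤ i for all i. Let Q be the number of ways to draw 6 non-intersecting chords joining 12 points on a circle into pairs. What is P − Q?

Such sub-staircase sequences of length n are counted by C_n; here n = 10. So P = C_10 = 16796.
Pairing 12 circle points by 6 non-crossing chords gives C_6 matchings. So Q = C_6 = 132.
P − Q = 16796 − 132 = 16664.

16664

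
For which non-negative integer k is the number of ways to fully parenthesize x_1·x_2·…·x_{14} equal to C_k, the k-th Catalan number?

Parenthesizations of m factors correspond to full binary trees with m leaves, counted by C_{m−1}; m = 14 gives C_13.

13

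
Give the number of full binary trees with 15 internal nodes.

Full binary trees with n internal nodes are counted by C_n; here n = 15.
C_15 = 9694845.

9694845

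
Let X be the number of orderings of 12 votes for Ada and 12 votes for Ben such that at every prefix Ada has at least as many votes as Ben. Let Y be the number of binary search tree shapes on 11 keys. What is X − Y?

Reading a vote for the leader as '(' and for the other as ')' turns such a sequence into a balanced string of 12 pairs, so the count is C_12. So X = C_12 = 208012.
There are C_n binary search tree shapes on n keys; with n = 11 that is C_11. So Y = C_11 = 58786.
X − Y = 208012 − 58786 = 149226.

149226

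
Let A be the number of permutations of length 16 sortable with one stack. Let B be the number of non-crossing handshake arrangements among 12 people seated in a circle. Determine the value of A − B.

Stack-sortable permutations are exactly the 231-avoiding ones, counted by C_n; here n = 16. So A = C_16 = 35357670.
With 12 = 2·6 people, non-crossing handshake pairings are non-crossing perfect matchings on a circle, counted by C_6. So B = C_6 = 132.
A − B = 35357670 − 132 = 35357538.

35357538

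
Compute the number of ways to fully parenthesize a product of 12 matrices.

58786

Ways to associate a product of 12 factors correspond to binary trees on 12 leaves, so the count is C_11.
C_11 = C(22,11)/12 = 705432/12 = 58786.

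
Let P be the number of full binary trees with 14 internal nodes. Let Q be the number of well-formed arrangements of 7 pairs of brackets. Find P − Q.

The number of full binary trees on 14 internal nodes is the Catalan number C_14. So P = C_14 = 2674440.
With 7 pairs the number of balanced bracket strings is the Catalan number C_7. So Q = C_7 = 429.
P − Q = 2674440 − 429 = 2674011.

2674011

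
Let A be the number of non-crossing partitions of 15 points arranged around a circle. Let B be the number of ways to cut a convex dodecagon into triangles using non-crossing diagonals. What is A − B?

9678049

The non-crossing partitions of [15] form a lattice of size C_15. So A = C_15 = 9694845.
A convex 12-gon is triangulated into 10 triangles, and the number of such triangulations is the Catalan number C_{12−2} = C_10. So B = C_10 = 16796.
A − B = 9694845 − 16796 = 9678049.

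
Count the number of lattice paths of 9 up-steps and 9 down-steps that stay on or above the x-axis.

4862

Paths of 9 up- and 9 down-steps that never dip below the axis are Dyck paths; their count is C_9.
C_9 = 4862.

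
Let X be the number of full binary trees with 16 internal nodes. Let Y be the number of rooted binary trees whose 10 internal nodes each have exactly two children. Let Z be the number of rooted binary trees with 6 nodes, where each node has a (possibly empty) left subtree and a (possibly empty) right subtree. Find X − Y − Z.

35340742

The number of full binary trees on 16 internal nodes is the Catalan number C_16. So X = C_16 = 35357670.
Full binary trees with n internal nodes are counted by C_n; here n = 10. So Y = C_10 = 16796.
There are C_n binary search tree shapes on n keys; with n = 6 that is C_6. So Z = C_6 = 132.
X − Y − Z = 35357670 − 16796 − 132 = 35340742.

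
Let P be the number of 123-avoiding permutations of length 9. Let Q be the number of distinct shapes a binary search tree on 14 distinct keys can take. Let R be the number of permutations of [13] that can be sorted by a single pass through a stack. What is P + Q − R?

1936402

For any fixed pattern of length 3, the pattern-avoiding permutations of [9] number C_9. So P = C_9 = 4862.
There are C_n binary search tree shapes on n keys; with n = 14 that is C_14. So Q = C_14 = 2674440.
By Knuth's characterisation, the stack-sortable permutations of length 13 are the 231-avoiders, numbering C_13. So R = C_13 = 742900.
P + Q − R = 4862 + 2674440 − 742900 = 1936402.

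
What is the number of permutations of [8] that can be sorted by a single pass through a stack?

1430

By Knuth's characterisation, the stack-sortable permutations of length 8 are the 231-avoiders, numbering C_8.
C_8 = 1430.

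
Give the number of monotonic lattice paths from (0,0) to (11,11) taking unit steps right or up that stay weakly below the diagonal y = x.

58786

Monotone paths in an n×n grid that stay weakly below the diagonal are counted by C_n; here n = 11.
C_11 = C(22,11)/12 = 705432/12 = 58786.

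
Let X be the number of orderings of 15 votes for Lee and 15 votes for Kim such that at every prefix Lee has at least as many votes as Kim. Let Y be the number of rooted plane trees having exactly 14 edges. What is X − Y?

7020405

Ballot sequences with n votes each where one side never trails are Dyck words, counted by C_n; here n = 15. So X = C_15 = 9694845.
A rooted plane tree with 14 edges has 15 nodes, and the count is C_14. So Y = C_14 = 2674440.
X − Y = 9694845 − 2674440 = 7020405.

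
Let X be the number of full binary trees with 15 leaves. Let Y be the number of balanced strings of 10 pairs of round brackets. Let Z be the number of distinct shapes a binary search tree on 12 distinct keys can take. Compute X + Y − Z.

Full binary trees with 15 leaves have 15−1 = 14 internal nodes, so there are C_14 of them. So X = C_14 = 2674440.
A balanced arrangement of 10 bracket pairs is a Dyck word of semilength 10, so the count is C_10. So Y = C_10 = 16796.
Binary trees (left/right distinguished) on n nodes are counted by C_n; here n = 12. So Z = C_12 = 208012.
X + Y − Z = 2674440 + 16796 − 208012 = 2483224.

2483224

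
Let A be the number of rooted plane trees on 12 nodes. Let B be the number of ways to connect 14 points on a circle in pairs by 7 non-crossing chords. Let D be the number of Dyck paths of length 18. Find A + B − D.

Rooted ordered (plane) trees on m nodes have m−1 edges and are counted by C_{m−1}; m = 12 gives C_11. So A = C_11 = 58786.
Pairing 14 circle points by 7 non-crossing chords gives C_7 matchings. So B = C_7 = 429.
A Dyck path with 9 up-steps and 9 down-steps has semilength 9, so there are C_9 of them. So D = C_9 = 4862.
A + B − D = 58786 + 429 − 4862 = 54353.

54353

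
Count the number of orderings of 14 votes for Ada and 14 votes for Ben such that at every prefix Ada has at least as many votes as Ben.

2674440

Reading a vote for the leader as '(' and for the other as ')' turns such a sequence into a balanced string of 14 pairs, so the count is C_14.
C_14 = 2674440.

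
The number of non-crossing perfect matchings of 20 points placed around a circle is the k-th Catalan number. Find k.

Pairing 20 circle points by 10 non-crossing chords gives C_10 matchings.

10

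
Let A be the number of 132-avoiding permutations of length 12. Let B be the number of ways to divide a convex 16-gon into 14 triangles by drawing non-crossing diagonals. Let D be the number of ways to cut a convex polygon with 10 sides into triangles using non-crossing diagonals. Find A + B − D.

Permutations of [n] avoiding any single length-3 pattern are counted by C_n; here n = 12. So A = C_12 = 208012.
A convex 16-gon is triangulated into 14 triangles, and the number of such triangulations is the Catalan number C_{16−2} = C_14. So B = C_14 = 2674440.
The number of triangulations of a 10-gon is the Catalan number C_8 (index = sides − 2). So D = C_8 = 1430.
A + B − D = 208012 + 2674440 − 1430 = 2881022.

2881022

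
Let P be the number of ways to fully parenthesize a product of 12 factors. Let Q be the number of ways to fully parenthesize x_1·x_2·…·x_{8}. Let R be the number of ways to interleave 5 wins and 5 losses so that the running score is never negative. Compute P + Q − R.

Ways to associate a product of 12 factors correspond to binary trees on 12 leaves, so the count is C_11. So P = C_11 = 58786.
Bracketing 8 factors into binary products is counted by C_{8−1} = C_7. So Q = C_7 = 429.
Reading a vote for the leader as '(' and for the other as ')' turns such a sequence into a balanced string of 5 pairs, so the count is C_5. So R = C_5 = 42.
P + Q − R = 58786 + 429 − 42 = 59173.

59173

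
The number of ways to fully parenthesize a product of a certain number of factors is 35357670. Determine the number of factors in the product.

Parenthesizations of m factors are counted by C_{m−1}; 35357670 = C_16.
So the index is 16, and the number of factors is 16 + 1 = 17.

17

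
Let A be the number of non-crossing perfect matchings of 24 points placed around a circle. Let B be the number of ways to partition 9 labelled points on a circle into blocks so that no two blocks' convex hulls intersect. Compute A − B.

203150

Non-crossing perfect matchings of 2n points on a circle are counted by C_n; with 24 points, n = 12. So A = C_12 = 208012.
Non-crossing partitions of an n-element set are counted by C_n; here n = 9. So B = C_9 = 4862.
A − B = 208012 − 4862 = 203150.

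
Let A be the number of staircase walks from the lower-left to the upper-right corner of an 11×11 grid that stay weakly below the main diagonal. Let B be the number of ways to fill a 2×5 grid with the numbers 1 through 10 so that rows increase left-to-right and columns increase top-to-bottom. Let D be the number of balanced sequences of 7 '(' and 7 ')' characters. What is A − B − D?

58315

Sub-diagonal monotone paths from (0,0) to (11,11) biject with Dyck paths of semilength 11, giving C_11. So A = C_11 = 58786.
By the hook-length formula (or a Dyck-path bijection), SYT of shape 2×5 number C_5. So B = C_5 = 42.
With 7 pairs the number of balanced bracket strings is the Catalan number C_7. So D = C_7 = 429.
A − B − D = 58786 − 42 − 429 = 58315.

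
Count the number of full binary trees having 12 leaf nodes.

A full binary tree with L leaves has L−1 internal nodes and is counted by C_{L−1}; L = 12 gives C_11.
C_11 = C(22,11)/12 = 705432/12 = 58786.

58786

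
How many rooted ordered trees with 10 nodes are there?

A rooted plane tree on 10 nodes has 9 edges, and such trees are counted by C_9.
C_9 = C(18,9)/10 = 48620/10 = 4862.

4862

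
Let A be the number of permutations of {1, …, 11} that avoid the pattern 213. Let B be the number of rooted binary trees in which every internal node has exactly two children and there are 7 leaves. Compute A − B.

58654

Permutations of [n] avoiding any single length-3 pattern are counted by C_n; here n = 11. So A = C_11 = 58786.
Full binary trees with 7 leaves have 7−1 = 6 internal nodes, so there are C_6 of them. So B = C_6 = 132.
A − B = 58786 − 132 = 58654.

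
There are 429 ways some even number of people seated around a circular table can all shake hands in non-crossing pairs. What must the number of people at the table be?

Non-crossing handshake pairings of 2n people are counted by C_n; 429 = C_7.
So n = 7, and there are 2n = 14 people.

14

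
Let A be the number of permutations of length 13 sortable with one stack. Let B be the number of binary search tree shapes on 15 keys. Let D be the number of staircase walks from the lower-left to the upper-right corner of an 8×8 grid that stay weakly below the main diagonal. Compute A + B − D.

Stack-sortable permutations are exactly the 231-avoiding ones, counted by C_n; here n = 13. So A = C_13 = 742900.
Rooted binary trees with 15 nodes (each child slot possibly empty) number C_15. So B = C_15 = 9694845.
Monotone paths in an n×n grid that stay weakly below the diagonal are counted by C_n; here n = 8. So D = C_8 = 1430.
A + B − D = 742900 + 9694845 − 1430 = 10436315.

10436315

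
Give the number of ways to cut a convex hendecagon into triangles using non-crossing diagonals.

Triangulations of a convex m-gon are counted by C_{m−2}; with m = 11 this is C_9.
C_9 = C(18,9)/10 = 48620/10 = 4862.

4862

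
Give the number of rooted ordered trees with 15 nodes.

Rooted ordered (plane) trees on m nodes have m−1 edges and are counted by C_{m−1}; m = 15 gives C_14.
C_14 = C(28,14)/15 = 40116600/15 = 2674440.

2674440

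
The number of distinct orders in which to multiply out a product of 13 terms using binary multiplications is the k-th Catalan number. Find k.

12

Ways to associate a product of 13 factors correspond to binary trees on 13 leaves, so the count is C_12.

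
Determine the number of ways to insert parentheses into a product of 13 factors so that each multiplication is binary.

208012

Bracketing 13 factors into binary products is counted by C_{13−1} = C_12.
C_12 = C_11 · 2(2·11+1)/(11+2) = 58786 · 46/13 = 208012.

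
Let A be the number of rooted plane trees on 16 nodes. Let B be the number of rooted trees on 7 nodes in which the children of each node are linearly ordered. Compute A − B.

Rooted ordered (plane) trees on m nodes have m−1 edges and are counted by C_{m−1}; m = 16 gives C_15. So A = C_15 = 9694845.
Rooted ordered (plane) trees on m nodes have m−1 edges and are counted by C_{m−1}; m = 7 gives C_6. So B = C_6 = 132.
A − B = 9694845 − 132 = 9694713.

9694713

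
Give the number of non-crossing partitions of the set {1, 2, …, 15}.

The non-crossing partitions of [15] form a lattice of size C_15.
C_15 = C(30,15)/16 = 155117520/16 = 9694845.

9694845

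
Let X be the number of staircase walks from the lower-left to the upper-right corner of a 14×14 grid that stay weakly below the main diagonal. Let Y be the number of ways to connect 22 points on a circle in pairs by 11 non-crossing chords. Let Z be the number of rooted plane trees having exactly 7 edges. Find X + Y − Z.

2732797

Sub-diagonal monotone paths from (0,0) to (14,14) biject with Dyck paths of semilength 14, giving C_14. So X = C_14 = 2674440.
Non-crossing perfect matchings of 2n points on a circle are counted by C_n; with 22 points, n = 11. So Y = C_11 = 58786.
A rooted plane tree with 7 edges has 8 nodes, and the count is C_7. So Z = C_7 = 429.
X + Y − Z = 2674440 + 58786 − 429 = 2732797.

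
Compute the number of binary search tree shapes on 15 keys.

9694845

Rooted binary trees with 15 nodes (each child slot possibly empty) number C_15.
C_15 = 9694845.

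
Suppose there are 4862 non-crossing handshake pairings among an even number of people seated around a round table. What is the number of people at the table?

Non-crossing handshake pairings of 2n people are counted by C_n, and C_9 = 4862.
So n = 9, and there are 2n = 18 people.

18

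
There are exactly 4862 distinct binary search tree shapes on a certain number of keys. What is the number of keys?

Binary search tree shapes on n keys are counted by C_n, and C_9 = 4862.

9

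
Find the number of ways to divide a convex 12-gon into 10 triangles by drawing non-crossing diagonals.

A convex 12-gon is triangulated into 10 triangles, and the number of such triangulations is the Catalan number C_{12−2} = C_10.
C_10 = C(20,10)/11 = 184756/11 = 16796.

16796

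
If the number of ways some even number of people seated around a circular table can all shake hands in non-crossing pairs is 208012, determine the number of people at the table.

Non-crossing handshake pairings of 2n people are counted by C_n. Since C_12 = 208012, the index is 12.
So n = 12, and there are 2n = 24 people.

24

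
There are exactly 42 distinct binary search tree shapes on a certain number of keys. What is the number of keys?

5

Binary search tree shapes on n keys are counted by C_n. The Catalan number equal to 42 is C_5.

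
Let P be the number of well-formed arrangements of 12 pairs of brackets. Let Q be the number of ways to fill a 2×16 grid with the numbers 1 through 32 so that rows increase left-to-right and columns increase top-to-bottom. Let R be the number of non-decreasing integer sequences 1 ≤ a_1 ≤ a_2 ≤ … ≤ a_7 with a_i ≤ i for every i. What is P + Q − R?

With 12 pairs the number of balanced bracket strings is the Catalan number C_12. So P = C_12 = 208012.
Standard Young tableaux of shape 2×n are counted by C_n; here n = 16. So Q = C_16 = 35357670.
Such sub-staircase sequences of length n are counted by C_n; here n = 7. So R = C_7 = 429.
P + Q − R = 208012 + 35357670 − 429 = 35565253.

35565253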